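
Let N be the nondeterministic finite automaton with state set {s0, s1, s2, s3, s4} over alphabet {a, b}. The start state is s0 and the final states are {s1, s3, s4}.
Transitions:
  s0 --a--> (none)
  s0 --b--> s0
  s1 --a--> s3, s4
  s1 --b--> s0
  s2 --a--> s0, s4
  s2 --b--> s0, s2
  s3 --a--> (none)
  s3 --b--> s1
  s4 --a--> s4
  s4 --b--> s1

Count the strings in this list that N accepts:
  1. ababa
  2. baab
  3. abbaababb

0

ababa: rejected
baab: rejected
abbaababb: rejected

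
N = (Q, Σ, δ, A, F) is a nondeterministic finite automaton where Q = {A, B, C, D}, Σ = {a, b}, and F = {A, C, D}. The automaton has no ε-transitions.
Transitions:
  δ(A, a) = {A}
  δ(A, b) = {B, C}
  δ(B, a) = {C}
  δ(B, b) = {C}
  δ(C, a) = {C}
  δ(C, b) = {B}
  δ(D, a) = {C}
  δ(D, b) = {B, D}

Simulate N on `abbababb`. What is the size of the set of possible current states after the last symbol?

1

Start: {A}
read a: {A}
read b: {B, C}
read b: {B, C}
read a: {C}
read b: {B}
read a: {C}
read b: {B}
read b: {C}
Final reachable set {C} has 1 state.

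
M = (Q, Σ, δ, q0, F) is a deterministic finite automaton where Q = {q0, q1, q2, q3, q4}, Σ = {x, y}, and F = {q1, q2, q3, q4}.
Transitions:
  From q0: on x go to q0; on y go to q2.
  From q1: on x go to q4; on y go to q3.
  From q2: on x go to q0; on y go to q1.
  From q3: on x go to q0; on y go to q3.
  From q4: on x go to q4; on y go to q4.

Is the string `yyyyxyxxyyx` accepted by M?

q0 --y--> q2
q2 --y--> q1
q1 --y--> q3
q3 --y--> q3
q3 --x--> q0
q0 --y--> q2
q2 --x--> q0
q0 --x--> q0
q0 --y--> q2
q2 --y--> q1
q1 --x--> q4
End in state q4, which is an accepting state.

accepted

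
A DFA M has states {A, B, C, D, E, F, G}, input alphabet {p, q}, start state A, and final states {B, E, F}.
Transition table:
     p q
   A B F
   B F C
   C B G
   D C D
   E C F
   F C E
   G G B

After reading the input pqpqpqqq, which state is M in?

A --p--> B
B --q--> C
C --p--> B
B --q--> C
C --p--> B
B --q--> C
C --q--> G
G --q--> B

B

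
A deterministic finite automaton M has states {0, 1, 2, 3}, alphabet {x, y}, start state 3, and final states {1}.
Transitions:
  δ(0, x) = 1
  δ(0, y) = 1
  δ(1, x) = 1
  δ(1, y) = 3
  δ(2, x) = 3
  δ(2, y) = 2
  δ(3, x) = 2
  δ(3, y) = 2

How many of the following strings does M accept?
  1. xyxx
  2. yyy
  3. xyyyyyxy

xyxx: rejected
yyy: rejected
xyyyyyxy: rejected

0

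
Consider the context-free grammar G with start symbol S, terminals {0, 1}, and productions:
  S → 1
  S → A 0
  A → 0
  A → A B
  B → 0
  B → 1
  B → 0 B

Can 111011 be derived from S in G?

no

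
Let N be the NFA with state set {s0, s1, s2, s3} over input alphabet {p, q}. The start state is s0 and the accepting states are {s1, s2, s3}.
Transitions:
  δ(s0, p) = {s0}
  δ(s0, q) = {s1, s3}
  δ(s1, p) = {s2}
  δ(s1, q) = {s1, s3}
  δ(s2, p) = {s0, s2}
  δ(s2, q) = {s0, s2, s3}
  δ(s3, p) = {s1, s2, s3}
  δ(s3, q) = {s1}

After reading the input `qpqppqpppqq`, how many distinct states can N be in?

Start: {s0}
read q: {s1, s3}
read p: {s1, s2, s3}
read q: {s0, s1, s2, s3}
read p: {s0, s1, s2, s3}
read p: {s0, s1, s2, s3}
read q: {s0, s1, s2, s3}
read p: {s0, s1, s2, s3}
read p: {s0, s1, s2, s3}
read p: {s0, s1, s2, s3}
read q: {s0, s1, s2, s3}
read q: {s0, s1, s2, s3}
Final reachable set {s0, s1, s2, s3} has 4 states.

4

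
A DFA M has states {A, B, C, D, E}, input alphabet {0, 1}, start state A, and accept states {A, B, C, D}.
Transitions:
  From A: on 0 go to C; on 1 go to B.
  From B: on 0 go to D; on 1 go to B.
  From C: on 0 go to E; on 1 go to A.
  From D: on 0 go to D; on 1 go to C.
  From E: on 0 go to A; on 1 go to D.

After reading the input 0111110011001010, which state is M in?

E

A --0--> C
C --1--> A
A --1--> B
B --1--> B
B --1--> B
B --1--> B
B --0--> D
D --0--> D
D --1--> C
C --1--> A
A --0--> C
C --0--> E
E --1--> D
D --0--> D
D --1--> C
C --0--> E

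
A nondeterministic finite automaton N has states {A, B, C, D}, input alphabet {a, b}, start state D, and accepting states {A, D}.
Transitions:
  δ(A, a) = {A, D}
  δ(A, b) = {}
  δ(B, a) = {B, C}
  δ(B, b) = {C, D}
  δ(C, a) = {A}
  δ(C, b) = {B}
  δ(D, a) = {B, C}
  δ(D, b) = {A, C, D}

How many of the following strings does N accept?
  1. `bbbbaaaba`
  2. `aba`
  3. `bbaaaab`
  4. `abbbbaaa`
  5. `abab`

5

`bbbbaaaba`: accepted
`aba`: accepted
`bbaaaab`: accepted
`abbbbaaa`: accepted
`abab`: accepted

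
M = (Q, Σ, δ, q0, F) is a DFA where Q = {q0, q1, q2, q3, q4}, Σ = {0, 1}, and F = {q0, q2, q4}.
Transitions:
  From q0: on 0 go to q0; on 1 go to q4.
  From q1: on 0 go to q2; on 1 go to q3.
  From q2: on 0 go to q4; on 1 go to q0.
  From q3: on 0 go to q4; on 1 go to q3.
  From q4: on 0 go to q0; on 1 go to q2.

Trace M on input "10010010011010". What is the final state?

q0 --1--> q4
q4 --0--> q0
q0 --0--> q0
q0 --1--> q4
q4 --0--> q0
q0 --0--> q0
q0 --1--> q4
q4 --0--> q0
q0 --0--> q0
q0 --1--> q4
q4 --1--> q2
q2 --0--> q4
q4 --1--> q2
q2 --0--> q4

q4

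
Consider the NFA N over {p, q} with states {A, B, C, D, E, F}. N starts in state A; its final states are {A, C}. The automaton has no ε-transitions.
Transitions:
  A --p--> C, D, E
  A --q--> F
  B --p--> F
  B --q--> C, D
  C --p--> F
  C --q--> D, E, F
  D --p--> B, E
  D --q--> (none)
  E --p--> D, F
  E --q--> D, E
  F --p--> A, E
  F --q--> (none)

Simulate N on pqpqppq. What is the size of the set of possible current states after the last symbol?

4

Start: {A}
read p: {C, D, E}
read q: {D, E, F}
read p: {A, B, D, E, F}
read q: {C, D, E, F}
read p: {A, B, D, E, F}
read p: {A, B, C, D, E, F}
read q: {C, D, E, F}
Final reachable set {C, D, E, F} has 4 states.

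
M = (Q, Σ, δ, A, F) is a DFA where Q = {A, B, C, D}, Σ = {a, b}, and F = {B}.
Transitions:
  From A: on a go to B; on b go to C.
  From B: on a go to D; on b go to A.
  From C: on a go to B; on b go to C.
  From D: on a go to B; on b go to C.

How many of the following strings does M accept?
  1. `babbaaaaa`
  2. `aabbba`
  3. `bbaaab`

`babbaaaaa`: accepted
`aabbba`: accepted
`bbaaab`: rejected

2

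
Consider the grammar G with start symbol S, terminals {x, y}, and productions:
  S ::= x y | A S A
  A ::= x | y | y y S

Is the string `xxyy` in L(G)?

S ⇒ ASA ⇒ xSA ⇒ xxyA ⇒ xxyy

yes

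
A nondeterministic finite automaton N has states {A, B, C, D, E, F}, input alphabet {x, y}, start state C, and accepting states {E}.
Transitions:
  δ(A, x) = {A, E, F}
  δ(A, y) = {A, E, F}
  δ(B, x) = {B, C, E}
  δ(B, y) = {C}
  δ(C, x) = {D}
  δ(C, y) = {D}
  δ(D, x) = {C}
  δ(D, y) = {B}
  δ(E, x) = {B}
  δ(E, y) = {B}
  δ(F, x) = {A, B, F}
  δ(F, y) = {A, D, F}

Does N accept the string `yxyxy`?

rejected

Start: {C}
read y: {D}
read x: {C}
read y: {D}
read x: {C}
read y: {D}
Reachable ∩ accepting = {} — empty.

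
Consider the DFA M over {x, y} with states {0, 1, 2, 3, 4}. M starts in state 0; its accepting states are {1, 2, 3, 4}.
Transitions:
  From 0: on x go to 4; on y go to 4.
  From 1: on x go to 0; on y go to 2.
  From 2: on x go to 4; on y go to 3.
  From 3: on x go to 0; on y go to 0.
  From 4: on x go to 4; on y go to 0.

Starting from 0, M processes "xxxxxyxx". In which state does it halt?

0 --x--> 4
4 --x--> 4
4 --x--> 4
4 --x--> 4
4 --x--> 4
4 --y--> 0
0 --x--> 4
4 --x--> 4

4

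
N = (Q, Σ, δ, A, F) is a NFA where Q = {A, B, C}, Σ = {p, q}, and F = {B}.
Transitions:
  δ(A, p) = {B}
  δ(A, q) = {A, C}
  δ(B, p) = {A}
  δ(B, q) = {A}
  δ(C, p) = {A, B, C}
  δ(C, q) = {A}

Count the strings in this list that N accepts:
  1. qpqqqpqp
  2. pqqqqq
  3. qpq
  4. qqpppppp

2

qpqqqpqp: accepted
pqqqqq: rejected
qpq: rejected
qqpppppp: accepted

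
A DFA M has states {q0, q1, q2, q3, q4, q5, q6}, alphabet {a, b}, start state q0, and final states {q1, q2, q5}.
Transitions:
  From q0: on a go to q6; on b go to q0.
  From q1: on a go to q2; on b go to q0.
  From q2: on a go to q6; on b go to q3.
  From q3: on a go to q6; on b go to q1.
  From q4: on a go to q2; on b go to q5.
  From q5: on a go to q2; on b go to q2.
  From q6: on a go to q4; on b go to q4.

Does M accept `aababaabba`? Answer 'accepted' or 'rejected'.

rejected

q0 --a--> q6
q6 --a--> q4
q4 --b--> q5
q5 --a--> q2
q2 --b--> q3
q3 --a--> q6
q6 --a--> q4
q4 --b--> q5
q5 --b--> q2
q2 --a--> q6
End in state q6, which is not an accepting state.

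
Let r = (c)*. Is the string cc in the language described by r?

yes

Split into 2 pieces c · c; each matches c.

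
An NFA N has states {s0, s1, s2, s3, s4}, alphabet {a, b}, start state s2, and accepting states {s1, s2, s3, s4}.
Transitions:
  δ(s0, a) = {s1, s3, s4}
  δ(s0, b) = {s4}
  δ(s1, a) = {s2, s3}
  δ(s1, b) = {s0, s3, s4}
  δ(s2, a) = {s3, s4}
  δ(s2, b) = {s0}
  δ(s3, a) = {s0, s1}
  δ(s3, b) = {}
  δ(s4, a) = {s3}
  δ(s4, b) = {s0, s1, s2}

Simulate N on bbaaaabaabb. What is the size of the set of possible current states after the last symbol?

Start: {s2}
read b: {s0}
read b: {s4}
read a: {s3}
read a: {s0, s1}
read a: {s1, s2, s3, s4}
read a: {s0, s1, s2, s3, s4}
read b: {s0, s1, s2, s3, s4}
read a: {s0, s1, s2, s3, s4}
read a: {s0, s1, s2, s3, s4}
read b: {s0, s1, s2, s3, s4}
read b: {s0, s1, s2, s3, s4}
Final reachable set {s0, s1, s2, s3, s4} has 5 states.

5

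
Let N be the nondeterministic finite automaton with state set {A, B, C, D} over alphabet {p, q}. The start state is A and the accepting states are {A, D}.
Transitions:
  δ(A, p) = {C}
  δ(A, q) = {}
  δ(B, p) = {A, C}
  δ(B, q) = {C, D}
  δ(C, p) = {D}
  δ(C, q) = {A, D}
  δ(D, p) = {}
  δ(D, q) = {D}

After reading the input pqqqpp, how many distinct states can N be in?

Start: {A}
read p: {C}
read q: {A, D}
read q: {D}
read q: {D}
read p: {}
The reachable set is empty and stays empty for the remaining 1 symbol.
Final reachable set {} has 0 states.

0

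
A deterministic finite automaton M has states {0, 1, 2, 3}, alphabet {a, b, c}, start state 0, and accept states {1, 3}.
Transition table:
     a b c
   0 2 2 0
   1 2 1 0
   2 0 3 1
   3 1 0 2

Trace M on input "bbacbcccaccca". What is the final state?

0 --b--> 2
2 --b--> 3
3 --a--> 1
1 --c--> 0
0 --b--> 2
2 --c--> 1
1 --c--> 0
0 --c--> 0
0 --a--> 2
2 --c--> 1
1 --c--> 0
0 --c--> 0
0 --a--> 2

2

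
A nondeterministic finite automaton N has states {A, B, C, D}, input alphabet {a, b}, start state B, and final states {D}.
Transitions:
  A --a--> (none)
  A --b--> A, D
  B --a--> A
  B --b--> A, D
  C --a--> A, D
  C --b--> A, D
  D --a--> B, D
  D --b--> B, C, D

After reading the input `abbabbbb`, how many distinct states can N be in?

Start: {B}
read a: {A}
read b: {A, D}
read b: {A, B, C, D}
read a: {A, B, D}
read b: {A, B, C, D}
read b: {A, B, C, D}
read b: {A, B, C, D}
read b: {A, B, C, D}
Final reachable set {A, B, C, D} has 4 states.

4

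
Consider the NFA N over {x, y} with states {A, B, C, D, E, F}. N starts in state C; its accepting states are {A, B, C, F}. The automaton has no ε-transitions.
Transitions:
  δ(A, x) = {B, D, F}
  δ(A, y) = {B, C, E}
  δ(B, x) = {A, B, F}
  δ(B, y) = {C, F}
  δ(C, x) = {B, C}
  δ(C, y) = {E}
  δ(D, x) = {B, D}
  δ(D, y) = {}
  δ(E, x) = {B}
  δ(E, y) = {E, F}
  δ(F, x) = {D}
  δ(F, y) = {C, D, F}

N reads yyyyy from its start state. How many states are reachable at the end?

4

Start: {C}
read y: {E}
read y: {E, F}
read y: {C, D, E, F}
read y: {C, D, E, F}
read y: {C, D, E, F}
Final reachable set {C, D, E, F} has 4 states.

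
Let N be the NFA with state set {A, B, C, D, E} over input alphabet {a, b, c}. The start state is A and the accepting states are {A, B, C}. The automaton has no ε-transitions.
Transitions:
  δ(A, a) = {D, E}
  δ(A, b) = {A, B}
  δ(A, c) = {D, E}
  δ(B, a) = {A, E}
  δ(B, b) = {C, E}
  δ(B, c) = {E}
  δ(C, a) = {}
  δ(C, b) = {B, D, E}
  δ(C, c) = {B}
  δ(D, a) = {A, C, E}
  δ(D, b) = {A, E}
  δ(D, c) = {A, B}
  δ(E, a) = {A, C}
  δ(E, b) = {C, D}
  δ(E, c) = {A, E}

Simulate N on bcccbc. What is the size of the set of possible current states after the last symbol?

Start: {A}
read b: {A, B}
read c: {D, E}
read c: {A, B, E}
read c: {A, D, E}
read b: {A, B, C, D, E}
read c: {A, B, D, E}
Final reachable set {A, B, D, E} has 4 states.

4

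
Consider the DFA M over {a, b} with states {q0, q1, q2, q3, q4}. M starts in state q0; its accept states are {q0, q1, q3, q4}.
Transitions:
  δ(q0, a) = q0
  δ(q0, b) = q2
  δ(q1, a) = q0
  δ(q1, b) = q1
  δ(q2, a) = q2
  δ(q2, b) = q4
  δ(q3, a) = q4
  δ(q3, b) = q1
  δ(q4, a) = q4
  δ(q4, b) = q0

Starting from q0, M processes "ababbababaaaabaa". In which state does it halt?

q0

q0 --a--> q0
q0 --b--> q2
q2 --a--> q2
q2 --b--> q4
q4 --b--> q0
q0 --a--> q0
q0 --b--> q2
q2 --a--> q2
q2 --b--> q4
q4 --a--> q4
q4 --a--> q4
q4 --a--> q4
q4 --a--> q4
q4 --b--> q0
q0 --a--> q0
q0 --a--> q0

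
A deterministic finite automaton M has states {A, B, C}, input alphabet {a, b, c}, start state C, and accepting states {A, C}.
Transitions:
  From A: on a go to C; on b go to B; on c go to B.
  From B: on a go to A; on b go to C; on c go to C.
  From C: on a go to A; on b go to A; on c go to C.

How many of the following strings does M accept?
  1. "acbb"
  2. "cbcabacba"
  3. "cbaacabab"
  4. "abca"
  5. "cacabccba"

4

"acbb": accepted
"cbcabacba": accepted
"cbaacabab": rejected
"abca": accepted
"cacabccba": accepted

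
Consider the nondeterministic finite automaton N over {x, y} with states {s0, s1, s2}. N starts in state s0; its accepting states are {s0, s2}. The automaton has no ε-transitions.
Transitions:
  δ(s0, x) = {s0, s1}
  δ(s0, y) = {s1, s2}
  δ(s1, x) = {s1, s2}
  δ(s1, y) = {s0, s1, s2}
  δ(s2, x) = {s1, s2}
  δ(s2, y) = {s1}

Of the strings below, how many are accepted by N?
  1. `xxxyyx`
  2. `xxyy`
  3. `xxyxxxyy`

3

`xxxyyx`: accepted
`xxyy`: accepted
`xxyxxxyy`: accepted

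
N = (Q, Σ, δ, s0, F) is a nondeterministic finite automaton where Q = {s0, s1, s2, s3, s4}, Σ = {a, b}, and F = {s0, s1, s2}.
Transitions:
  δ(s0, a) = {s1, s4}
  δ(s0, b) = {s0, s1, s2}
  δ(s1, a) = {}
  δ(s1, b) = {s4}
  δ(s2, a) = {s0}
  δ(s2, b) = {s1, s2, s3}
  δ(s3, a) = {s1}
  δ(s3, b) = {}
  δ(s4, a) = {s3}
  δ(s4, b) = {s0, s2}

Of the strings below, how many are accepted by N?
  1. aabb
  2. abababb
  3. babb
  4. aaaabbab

aabb: rejected
abababb: accepted
babb: accepted
aaaabbab: rejected

2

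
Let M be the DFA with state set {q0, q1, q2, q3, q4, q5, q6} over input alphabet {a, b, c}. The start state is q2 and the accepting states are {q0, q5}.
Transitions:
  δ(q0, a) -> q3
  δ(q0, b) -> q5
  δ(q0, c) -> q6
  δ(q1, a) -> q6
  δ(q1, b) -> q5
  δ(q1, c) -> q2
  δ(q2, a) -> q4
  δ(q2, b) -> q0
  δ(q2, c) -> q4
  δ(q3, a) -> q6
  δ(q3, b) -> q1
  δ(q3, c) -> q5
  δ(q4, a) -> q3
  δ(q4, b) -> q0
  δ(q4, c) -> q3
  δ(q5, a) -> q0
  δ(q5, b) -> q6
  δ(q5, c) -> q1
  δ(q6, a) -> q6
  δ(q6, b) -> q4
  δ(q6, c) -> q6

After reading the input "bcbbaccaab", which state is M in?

q4

q2 --b--> q0
q0 --c--> q6
q6 --b--> q4
q4 --b--> q0
q0 --a--> q3
q3 --c--> q5
q5 --c--> q1
q1 --a--> q6
q6 --a--> q6
q6 --b--> q4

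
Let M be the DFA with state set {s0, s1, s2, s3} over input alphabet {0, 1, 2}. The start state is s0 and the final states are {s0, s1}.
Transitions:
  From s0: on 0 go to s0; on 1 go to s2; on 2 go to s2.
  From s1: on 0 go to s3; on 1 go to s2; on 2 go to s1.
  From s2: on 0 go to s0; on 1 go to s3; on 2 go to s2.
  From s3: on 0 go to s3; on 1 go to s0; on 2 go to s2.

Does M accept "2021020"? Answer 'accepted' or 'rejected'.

s0 --2--> s2
s2 --0--> s0
s0 --2--> s2
s2 --1--> s3
s3 --0--> s3
s3 --2--> s2
s2 --0--> s0
End in state s0, which is an accepting state.

accepted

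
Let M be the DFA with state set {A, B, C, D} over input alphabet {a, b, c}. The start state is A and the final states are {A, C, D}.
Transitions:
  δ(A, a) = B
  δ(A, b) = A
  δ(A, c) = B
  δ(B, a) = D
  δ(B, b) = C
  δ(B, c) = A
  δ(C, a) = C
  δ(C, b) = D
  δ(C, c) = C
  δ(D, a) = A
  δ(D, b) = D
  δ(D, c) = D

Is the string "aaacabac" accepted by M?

rejected

A --a--> B
B --a--> D
D --a--> A
A --c--> B
B --a--> D
D --b--> D
D --a--> A
A --c--> B
End in state B, which is not an accepting state.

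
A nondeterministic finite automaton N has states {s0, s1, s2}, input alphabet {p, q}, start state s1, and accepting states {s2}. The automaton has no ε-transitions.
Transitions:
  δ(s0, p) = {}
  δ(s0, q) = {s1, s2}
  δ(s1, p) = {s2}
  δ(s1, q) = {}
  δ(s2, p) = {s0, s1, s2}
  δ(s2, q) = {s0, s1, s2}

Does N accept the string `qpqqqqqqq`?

Start: {s1}
read q: {}
The reachable set is empty and stays empty for the remaining 8 symbols.
Reachable ∩ accepting = {} — empty.

rejected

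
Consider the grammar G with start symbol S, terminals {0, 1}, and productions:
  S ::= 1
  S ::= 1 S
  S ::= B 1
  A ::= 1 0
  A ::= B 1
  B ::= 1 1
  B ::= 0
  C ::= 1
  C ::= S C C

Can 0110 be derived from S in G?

no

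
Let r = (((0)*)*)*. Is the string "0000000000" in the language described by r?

Split into 10 pieces 0 · 0 · 0 · 0 · 0 · 0 · 0 · 0 · 0 · 0; each matches ((0)*)*.

yes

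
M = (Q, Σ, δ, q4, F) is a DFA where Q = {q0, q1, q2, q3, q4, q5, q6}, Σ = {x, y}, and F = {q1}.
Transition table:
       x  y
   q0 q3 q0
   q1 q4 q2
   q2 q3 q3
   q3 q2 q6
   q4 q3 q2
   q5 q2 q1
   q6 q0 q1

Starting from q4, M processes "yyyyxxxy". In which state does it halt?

q4 --y--> q2
q2 --y--> q3
q3 --y--> q6
q6 --y--> q1
q1 --x--> q4
q4 --x--> q3
q3 --x--> q2
q2 --y--> q3

q3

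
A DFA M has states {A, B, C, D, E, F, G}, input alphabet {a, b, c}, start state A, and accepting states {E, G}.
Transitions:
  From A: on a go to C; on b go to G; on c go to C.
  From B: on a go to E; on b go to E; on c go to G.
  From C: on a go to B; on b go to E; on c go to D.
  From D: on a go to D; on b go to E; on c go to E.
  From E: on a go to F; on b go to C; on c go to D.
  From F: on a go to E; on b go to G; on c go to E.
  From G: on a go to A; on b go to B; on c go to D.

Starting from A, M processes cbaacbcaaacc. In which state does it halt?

A --c--> C
C --b--> E
E --a--> F
F --a--> E
E --c--> D
D --b--> E
E --c--> D
D --a--> D
D --a--> D
D --a--> D
D --c--> E
E --c--> D

D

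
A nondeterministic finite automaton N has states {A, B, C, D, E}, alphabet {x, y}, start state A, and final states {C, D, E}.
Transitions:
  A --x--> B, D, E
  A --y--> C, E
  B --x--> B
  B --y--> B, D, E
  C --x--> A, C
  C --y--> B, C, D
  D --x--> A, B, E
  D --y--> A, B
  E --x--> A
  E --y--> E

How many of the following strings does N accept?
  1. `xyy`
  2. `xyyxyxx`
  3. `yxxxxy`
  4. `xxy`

4

`xyy`: accepted
`xyyxyxx`: accepted
`yxxxxy`: accepted
`xxy`: accepted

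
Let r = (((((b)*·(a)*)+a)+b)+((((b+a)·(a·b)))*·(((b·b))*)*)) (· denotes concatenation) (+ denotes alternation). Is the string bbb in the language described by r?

The left alternative ((((b)*·(a)*)+a)+b) matches bbb.

yes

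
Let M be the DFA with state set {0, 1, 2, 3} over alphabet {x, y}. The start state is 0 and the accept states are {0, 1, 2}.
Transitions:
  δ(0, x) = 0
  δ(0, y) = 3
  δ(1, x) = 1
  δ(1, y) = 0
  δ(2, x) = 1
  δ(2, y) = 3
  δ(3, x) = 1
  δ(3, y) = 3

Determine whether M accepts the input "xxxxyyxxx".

0 --x--> 0
0 --x--> 0
0 --x--> 0
0 --x--> 0
0 --y--> 3
3 --y--> 3
3 --x--> 1
1 --x--> 1
1 --x--> 1
End in state 1, which is an accepting state.

accepted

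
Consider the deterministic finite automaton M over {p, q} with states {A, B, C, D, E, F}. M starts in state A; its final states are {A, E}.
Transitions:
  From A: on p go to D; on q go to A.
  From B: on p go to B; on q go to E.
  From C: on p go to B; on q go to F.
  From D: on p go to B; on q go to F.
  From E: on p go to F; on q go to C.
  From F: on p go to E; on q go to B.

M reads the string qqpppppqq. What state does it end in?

A --q--> A
A --q--> A
A --p--> D
D --p--> B
B --p--> B
B --p--> B
B --p--> B
B --q--> E
E --q--> C

C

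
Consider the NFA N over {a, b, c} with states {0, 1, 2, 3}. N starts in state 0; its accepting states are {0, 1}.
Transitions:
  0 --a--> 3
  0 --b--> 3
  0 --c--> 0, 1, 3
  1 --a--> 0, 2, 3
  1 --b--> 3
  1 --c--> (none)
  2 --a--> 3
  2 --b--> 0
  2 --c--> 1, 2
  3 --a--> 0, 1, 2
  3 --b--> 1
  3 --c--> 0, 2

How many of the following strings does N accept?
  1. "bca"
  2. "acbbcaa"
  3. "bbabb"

"bca": rejected
"acbbcaa": accepted
"bbabb": accepted

2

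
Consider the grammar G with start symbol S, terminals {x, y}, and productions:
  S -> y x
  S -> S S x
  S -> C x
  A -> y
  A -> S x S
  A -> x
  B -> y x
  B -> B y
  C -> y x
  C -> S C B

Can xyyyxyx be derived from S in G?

no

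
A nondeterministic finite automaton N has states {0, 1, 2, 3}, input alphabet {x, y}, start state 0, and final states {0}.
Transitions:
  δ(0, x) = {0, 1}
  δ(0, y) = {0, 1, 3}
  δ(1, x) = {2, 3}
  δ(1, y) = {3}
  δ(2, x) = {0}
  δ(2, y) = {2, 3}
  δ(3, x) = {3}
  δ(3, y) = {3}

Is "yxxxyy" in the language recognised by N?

Start: {0}
read y: {0, 1, 3}
read x: {0, 1, 2, 3}
read x: {0, 1, 2, 3}
read x: {0, 1, 2, 3}
read y: {0, 1, 2, 3}
read y: {0, 1, 2, 3}
Reachable ∩ accepting = {0} — nonempty.

accepted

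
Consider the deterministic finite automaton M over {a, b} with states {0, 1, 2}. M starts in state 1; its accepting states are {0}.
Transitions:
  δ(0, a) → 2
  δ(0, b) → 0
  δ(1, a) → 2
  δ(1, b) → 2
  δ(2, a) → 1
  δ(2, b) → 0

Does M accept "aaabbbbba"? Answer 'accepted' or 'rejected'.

rejected

1 --a--> 2
2 --a--> 1
1 --a--> 2
2 --b--> 0
0 --b--> 0
0 --b--> 0
0 --b--> 0
0 --b--> 0
0 --a--> 2
End in state 2, which is not an accepting state.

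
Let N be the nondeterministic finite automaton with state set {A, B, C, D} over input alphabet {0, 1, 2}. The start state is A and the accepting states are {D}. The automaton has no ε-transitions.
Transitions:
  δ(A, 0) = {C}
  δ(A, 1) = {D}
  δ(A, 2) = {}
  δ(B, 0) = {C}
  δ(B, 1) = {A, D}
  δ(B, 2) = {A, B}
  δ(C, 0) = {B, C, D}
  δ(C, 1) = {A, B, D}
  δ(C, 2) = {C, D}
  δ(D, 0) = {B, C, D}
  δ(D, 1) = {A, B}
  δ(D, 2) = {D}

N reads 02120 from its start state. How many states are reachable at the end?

Start: {A}
read 0: {C}
read 2: {C, D}
read 1: {A, B, D}
read 2: {A, B, D}
read 0: {B, C, D}
Final reachable set {B, C, D} has 3 states.

3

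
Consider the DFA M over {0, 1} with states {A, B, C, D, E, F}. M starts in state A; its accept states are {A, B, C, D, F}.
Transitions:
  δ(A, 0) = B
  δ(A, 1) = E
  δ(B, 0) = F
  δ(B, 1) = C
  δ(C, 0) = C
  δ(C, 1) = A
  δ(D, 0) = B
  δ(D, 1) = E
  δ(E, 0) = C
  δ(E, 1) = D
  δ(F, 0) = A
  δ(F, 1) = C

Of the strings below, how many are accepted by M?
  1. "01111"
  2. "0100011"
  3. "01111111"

1

"01111": accepted
"0100011": rejected
"01111111": rejected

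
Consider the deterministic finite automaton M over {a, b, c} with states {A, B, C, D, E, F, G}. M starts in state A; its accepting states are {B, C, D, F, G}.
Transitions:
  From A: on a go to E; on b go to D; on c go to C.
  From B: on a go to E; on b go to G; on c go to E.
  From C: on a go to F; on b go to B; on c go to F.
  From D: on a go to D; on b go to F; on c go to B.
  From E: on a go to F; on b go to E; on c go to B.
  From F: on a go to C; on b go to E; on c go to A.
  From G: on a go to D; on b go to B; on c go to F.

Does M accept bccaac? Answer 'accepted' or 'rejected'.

accepted

A --b--> D
D --c--> B
B --c--> E
E --a--> F
F --a--> C
C --c--> F
End in state F, which is an accepting state.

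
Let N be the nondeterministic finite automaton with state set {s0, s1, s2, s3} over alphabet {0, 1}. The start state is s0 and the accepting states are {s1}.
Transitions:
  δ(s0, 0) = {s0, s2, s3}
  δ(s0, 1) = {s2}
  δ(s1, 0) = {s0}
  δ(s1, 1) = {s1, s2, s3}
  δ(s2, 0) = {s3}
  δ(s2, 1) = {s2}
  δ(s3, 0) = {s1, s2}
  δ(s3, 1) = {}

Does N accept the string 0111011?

Start: {s0}
read 0: {s0, s2, s3}
read 1: {s2}
read 1: {s2}
read 1: {s2}
read 0: {s3}
read 1: {}
The reachable set is empty and stays empty for the remaining 1 symbol.
Reachable ∩ accepting = {} — empty.

rejected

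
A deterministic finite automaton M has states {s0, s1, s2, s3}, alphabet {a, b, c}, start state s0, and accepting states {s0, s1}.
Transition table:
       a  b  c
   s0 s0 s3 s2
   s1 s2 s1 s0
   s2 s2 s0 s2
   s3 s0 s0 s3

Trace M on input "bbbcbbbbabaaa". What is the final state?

s0 --b--> s3
s3 --b--> s0
s0 --b--> s3
s3 --c--> s3
s3 --b--> s0
s0 --b--> s3
s3 --b--> s0
s0 --b--> s3
s3 --a--> s0
s0 --b--> s3
s3 --a--> s0
s0 --a--> s0
s0 --a--> s0

s0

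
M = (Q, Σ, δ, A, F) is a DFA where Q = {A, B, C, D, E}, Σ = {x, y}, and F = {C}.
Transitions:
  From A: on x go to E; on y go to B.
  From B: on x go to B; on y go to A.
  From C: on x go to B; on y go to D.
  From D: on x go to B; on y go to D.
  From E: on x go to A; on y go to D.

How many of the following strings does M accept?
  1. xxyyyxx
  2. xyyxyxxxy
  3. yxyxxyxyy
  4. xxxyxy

xxyyyxx: rejected
xyyxyxxxy: rejected
yxyxxyxyy: rejected
xxxyxy: rejected

0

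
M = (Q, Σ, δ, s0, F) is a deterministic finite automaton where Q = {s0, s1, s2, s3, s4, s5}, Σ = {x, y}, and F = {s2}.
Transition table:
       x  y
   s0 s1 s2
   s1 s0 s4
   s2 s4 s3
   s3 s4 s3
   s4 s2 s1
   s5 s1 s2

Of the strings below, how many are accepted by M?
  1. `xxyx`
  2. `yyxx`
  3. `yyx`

`xxyx`: rejected
`yyxx`: accepted
`yyx`: rejected

1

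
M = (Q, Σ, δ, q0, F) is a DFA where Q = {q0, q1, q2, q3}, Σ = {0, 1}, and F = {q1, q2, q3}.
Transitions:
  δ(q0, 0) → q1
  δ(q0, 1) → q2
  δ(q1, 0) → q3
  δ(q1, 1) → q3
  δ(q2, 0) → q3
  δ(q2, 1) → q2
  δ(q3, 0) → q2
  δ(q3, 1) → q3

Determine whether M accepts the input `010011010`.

accepted

q0 --0--> q1
q1 --1--> q3
q3 --0--> q2
q2 --0--> q3
q3 --1--> q3
q3 --1--> q3
q3 --0--> q2
q2 --1--> q2
q2 --0--> q3
End in state q3, which is an accepting state.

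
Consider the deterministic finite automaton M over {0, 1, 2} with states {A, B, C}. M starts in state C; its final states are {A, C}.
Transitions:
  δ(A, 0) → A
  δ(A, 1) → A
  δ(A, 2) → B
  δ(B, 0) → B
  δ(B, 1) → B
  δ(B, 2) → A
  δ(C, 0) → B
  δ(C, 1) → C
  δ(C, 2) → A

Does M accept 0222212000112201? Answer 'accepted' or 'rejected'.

C --0--> B
B --2--> A
A --2--> B
B --2--> A
A --2--> B
B --1--> B
B --2--> A
A --0--> A
A --0--> A
A --0--> A
A --1--> A
A --1--> A
A --2--> B
B --2--> A
A --0--> A
A --1--> A
End in state A, which is an accepting state.

accepted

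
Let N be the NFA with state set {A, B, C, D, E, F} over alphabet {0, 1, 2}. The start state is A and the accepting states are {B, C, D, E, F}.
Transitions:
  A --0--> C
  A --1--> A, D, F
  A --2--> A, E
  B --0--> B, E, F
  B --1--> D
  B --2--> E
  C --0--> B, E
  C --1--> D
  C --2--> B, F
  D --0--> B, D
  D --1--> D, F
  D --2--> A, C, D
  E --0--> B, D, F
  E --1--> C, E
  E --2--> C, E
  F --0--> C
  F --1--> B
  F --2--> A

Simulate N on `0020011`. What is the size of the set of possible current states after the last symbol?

5

Start: {A}
read 0: {C}
read 0: {B, E}
read 2: {C, E}
read 0: {B, D, E, F}
read 0: {B, C, D, E, F}
read 1: {B, C, D, E, F}
read 1: {B, C, D, E, F}
Final reachable set {B, C, D, E, F} has 5 states.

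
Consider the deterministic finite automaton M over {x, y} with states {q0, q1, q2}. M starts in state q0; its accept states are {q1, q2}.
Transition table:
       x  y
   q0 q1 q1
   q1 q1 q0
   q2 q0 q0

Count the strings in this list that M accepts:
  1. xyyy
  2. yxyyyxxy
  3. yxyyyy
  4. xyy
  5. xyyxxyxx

xyyy: rejected
yxyyyxxy: rejected
yxyyyy: accepted
xyy: accepted
xyyxxyxx: accepted

3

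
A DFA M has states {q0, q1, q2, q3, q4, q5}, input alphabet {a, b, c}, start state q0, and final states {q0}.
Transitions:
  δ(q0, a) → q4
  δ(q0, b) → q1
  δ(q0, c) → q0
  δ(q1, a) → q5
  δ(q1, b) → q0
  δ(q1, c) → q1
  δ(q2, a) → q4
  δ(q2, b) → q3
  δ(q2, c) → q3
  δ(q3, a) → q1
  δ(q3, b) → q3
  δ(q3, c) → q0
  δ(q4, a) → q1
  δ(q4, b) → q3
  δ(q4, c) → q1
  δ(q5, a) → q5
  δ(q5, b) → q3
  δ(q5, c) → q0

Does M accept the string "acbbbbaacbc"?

rejected

q0 --a--> q4
q4 --c--> q1
q1 --b--> q0
q0 --b--> q1
q1 --b--> q0
q0 --b--> q1
q1 --a--> q5
q5 --a--> q5
q5 --c--> q0
q0 --b--> q1
q1 --c--> q1
End in state q1, which is not an accepting state.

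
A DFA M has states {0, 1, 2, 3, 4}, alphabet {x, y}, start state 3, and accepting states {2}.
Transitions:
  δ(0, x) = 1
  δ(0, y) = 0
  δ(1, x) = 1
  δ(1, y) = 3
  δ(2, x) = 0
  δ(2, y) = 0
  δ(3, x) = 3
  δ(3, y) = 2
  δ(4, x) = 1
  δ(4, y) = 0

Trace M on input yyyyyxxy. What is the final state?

3

3 --y--> 2
2 --y--> 0
0 --y--> 0
0 --y--> 0
0 --y--> 0
0 --x--> 1
1 --x--> 1
1 --y--> 3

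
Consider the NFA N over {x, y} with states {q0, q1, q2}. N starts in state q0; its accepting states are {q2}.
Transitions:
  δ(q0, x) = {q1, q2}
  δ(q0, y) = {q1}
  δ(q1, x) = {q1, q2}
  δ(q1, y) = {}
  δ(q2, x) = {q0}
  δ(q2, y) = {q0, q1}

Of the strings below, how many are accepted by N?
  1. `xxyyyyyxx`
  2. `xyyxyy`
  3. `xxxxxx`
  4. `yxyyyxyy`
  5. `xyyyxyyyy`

1

`xxyyyyyxx`: rejected
`xyyxyy`: rejected
`xxxxxx`: accepted
`yxyyyxyy`: rejected
`xyyyxyyyy`: rejected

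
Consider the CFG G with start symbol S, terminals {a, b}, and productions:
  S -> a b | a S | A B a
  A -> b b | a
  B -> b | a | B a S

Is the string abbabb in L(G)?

no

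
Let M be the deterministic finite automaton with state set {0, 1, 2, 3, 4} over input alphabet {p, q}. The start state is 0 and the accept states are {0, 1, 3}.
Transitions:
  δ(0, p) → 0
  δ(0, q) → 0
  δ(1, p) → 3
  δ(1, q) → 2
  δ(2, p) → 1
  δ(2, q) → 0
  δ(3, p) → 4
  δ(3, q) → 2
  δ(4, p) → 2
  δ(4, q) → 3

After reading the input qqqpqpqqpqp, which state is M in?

0

0 --q--> 0
0 --q--> 0
0 --q--> 0
0 --p--> 0
0 --q--> 0
0 --p--> 0
0 --q--> 0
0 --q--> 0
0 --p--> 0
0 --q--> 0
0 --p--> 0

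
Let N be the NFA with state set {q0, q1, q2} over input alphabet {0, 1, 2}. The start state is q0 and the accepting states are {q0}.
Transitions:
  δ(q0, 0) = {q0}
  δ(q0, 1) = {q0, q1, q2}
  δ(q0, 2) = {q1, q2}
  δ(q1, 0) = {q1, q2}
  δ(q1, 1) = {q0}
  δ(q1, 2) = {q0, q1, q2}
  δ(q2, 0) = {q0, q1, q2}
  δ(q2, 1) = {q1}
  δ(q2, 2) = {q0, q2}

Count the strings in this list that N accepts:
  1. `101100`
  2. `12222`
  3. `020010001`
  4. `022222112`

4

`101100`: accepted
`12222`: accepted
`020010001`: accepted
`022222112`: accepted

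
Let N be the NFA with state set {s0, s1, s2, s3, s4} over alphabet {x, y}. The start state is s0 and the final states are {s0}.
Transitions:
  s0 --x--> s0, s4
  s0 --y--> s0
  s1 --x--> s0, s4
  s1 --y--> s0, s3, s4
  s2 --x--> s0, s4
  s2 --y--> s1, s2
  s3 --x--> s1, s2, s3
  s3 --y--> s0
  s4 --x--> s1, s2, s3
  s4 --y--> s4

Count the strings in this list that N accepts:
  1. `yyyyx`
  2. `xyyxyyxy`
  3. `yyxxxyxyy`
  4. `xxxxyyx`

4

`yyyyx`: accepted
`xyyxyyxy`: accepted
`yyxxxyxyy`: accepted
`xxxxyyx`: accepted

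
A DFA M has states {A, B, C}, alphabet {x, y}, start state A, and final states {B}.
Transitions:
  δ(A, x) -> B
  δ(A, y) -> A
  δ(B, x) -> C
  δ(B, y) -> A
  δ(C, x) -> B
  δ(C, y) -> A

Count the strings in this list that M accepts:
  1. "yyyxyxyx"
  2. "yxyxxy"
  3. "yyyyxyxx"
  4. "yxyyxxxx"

"yyyxyxyx": accepted
"yxyxxy": rejected
"yyyyxyxx": rejected
"yxyyxxxx": rejected

1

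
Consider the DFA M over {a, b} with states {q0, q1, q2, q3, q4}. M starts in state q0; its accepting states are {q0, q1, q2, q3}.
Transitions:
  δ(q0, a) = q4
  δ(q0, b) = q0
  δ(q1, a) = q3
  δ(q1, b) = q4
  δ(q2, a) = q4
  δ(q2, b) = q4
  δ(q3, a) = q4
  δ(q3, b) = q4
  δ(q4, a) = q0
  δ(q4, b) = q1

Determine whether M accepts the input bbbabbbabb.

q0 --b--> q0
q0 --b--> q0
q0 --b--> q0
q0 --a--> q4
q4 --b--> q1
q1 --b--> q4
q4 --b--> q1
q1 --a--> q3
q3 --b--> q4
q4 --b--> q1
End in state q1, which is an accepting state.

accepted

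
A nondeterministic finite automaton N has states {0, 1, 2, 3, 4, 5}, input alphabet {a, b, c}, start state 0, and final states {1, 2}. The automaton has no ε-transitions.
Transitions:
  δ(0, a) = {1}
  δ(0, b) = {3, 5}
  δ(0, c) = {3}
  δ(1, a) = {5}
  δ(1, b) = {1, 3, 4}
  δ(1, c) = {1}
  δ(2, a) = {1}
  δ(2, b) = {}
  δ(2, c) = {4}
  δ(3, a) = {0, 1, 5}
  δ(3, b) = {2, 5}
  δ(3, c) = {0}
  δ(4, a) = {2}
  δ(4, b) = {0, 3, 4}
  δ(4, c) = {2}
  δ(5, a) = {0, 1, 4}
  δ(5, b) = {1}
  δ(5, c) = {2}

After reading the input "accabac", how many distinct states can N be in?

1

Start: {0}
read a: {1}
read c: {1}
read c: {1}
read a: {5}
read b: {1}
read a: {5}
read c: {2}
Final reachable set {2} has 1 state.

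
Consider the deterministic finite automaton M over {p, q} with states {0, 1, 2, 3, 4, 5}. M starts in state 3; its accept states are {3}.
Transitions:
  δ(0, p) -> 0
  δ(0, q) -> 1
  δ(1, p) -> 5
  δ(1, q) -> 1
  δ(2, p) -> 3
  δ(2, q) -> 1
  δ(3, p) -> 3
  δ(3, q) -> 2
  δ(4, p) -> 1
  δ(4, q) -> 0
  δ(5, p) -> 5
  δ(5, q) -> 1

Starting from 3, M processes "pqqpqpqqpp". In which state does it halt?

5

3 --p--> 3
3 --q--> 2
2 --q--> 1
1 --p--> 5
5 --q--> 1
1 --p--> 5
5 --q--> 1
1 --q--> 1
1 --p--> 5
5 --p--> 5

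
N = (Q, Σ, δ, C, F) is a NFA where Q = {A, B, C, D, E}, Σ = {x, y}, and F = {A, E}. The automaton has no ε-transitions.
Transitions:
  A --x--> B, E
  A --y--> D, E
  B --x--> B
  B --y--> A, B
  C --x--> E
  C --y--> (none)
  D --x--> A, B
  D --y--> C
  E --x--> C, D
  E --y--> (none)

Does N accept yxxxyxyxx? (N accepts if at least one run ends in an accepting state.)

rejected

Start: {C}
read y: {}
The reachable set is empty and stays empty for the remaining 8 symbols.
Reachable ∩ accepting = {} — empty.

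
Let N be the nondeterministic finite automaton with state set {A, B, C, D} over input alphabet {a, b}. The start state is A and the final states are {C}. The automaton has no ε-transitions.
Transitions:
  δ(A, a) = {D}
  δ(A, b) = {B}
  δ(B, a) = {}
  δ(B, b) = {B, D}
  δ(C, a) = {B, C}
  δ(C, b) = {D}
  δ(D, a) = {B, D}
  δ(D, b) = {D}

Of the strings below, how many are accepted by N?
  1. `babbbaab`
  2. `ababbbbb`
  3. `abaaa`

0

`babbbaab`: rejected
`ababbbbb`: rejected
`abaaa`: rejected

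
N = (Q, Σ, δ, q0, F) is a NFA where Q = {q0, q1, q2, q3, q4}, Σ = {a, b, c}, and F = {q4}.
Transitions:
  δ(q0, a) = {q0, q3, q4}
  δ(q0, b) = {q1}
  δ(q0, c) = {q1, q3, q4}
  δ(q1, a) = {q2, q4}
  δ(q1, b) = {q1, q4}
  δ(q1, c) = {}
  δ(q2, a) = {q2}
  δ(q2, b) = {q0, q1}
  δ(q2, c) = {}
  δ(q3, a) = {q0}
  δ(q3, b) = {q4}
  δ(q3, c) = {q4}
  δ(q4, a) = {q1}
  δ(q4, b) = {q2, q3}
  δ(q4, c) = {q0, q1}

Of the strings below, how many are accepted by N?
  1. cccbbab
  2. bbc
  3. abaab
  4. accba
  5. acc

cccbbab: accepted
bbc: rejected
abaab: accepted
accba: accepted
acc: accepted

4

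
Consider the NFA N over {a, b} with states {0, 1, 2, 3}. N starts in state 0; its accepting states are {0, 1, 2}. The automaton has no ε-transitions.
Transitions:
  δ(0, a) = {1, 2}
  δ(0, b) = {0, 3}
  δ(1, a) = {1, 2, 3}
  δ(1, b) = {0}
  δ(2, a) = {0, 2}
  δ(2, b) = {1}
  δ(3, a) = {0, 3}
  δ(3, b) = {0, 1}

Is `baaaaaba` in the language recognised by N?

Start: {0}
read b: {0, 3}
read a: {0, 1, 2, 3}
read a: {0, 1, 2, 3}
read a: {0, 1, 2, 3}
read a: {0, 1, 2, 3}
read a: {0, 1, 2, 3}
read b: {0, 1, 3}
read a: {0, 1, 2, 3}
Reachable ∩ accepting = {0, 1, 2} — nonempty.

accepted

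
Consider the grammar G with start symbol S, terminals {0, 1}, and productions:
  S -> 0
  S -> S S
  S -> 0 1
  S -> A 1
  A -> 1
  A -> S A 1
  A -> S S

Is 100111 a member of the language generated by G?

no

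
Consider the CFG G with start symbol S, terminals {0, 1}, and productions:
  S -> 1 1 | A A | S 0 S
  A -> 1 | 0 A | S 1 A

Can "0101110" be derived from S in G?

no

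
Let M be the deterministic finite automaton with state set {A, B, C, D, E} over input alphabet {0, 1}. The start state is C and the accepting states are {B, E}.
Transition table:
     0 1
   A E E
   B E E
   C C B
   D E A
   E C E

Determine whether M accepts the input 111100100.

rejected

C --1--> B
B --1--> E
E --1--> E
E --1--> E
E --0--> C
C --0--> C
C --1--> B
B --0--> E
E --0--> C
End in state C, which is not an accepting state.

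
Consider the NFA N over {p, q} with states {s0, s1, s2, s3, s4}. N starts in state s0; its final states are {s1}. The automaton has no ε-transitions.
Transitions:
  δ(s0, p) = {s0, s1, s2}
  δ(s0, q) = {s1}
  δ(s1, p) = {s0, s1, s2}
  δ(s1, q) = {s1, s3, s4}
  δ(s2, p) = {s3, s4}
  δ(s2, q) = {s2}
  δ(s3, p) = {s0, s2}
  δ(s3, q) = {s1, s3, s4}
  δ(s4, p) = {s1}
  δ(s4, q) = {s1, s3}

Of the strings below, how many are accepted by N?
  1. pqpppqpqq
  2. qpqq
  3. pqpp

pqpppqpqq: accepted
qpqq: accepted
pqpp: accepted

3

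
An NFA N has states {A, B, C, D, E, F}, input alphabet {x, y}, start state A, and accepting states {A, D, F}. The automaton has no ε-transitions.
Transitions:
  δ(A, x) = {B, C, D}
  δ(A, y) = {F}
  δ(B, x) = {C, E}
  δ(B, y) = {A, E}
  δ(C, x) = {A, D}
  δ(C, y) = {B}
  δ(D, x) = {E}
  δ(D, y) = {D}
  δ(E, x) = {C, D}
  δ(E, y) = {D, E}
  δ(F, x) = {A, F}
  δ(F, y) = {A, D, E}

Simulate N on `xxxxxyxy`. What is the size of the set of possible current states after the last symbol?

5

Start: {A}
read x: {B, C, D}
read x: {A, C, D, E}
read x: {A, B, C, D, E}
read x: {A, B, C, D, E}
read x: {A, B, C, D, E}
read y: {A, B, D, E, F}
read x: {A, B, C, D, E, F}
read y: {A, B, D, E, F}
Final reachable set {A, B, D, E, F} has 5 states.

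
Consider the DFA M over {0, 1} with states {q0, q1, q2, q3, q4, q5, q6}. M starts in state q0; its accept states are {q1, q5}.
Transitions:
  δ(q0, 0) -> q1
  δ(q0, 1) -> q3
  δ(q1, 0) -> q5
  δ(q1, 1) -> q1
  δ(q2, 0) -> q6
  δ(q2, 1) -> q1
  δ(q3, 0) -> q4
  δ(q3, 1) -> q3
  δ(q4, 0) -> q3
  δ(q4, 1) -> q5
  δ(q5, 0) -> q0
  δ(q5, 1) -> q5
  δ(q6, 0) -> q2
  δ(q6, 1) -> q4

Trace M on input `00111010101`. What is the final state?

q0 --0--> q1
q1 --0--> q5
q5 --1--> q5
q5 --1--> q5
q5 --1--> q5
q5 --0--> q0
q0 --1--> q3
q3 --0--> q4
q4 --1--> q5
q5 --0--> q0
q0 --1--> q3

q3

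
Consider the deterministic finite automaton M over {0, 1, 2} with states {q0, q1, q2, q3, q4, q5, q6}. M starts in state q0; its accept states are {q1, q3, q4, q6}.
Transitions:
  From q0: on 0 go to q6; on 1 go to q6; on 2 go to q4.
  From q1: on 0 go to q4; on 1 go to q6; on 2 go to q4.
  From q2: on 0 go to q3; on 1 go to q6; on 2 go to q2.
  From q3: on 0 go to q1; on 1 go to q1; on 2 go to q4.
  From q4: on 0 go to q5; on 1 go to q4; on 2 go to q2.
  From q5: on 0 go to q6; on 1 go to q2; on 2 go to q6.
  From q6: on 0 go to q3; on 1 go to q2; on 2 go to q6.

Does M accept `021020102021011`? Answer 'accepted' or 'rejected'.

accepted

q0 --0--> q6
q6 --2--> q6
q6 --1--> q2
q2 --0--> q3
q3 --2--> q4
q4 --0--> q5
q5 --1--> q2
q2 --0--> q3
q3 --2--> q4
q4 --0--> q5
q5 --2--> q6
q6 --1--> q2
q2 --0--> q3
q3 --1--> q1
q1 --1--> q6
End in state q6, which is an accepting state.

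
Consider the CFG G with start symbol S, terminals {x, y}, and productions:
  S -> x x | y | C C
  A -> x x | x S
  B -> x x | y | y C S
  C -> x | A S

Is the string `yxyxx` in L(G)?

no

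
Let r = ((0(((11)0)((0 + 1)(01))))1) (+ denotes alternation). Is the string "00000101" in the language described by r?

no

No split of 00000101 into u·v has (0(((11)0)((0+1)(01)))) matching u and 1 matching v.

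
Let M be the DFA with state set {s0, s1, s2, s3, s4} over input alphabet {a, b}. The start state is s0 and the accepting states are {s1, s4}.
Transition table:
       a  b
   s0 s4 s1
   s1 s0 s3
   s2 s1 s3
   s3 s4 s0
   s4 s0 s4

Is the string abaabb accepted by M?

accepted

s0 --a--> s4
s4 --b--> s4
s4 --a--> s0
s0 --a--> s4
s4 --b--> s4
s4 --b--> s4
End in state s4, which is an accepting state.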